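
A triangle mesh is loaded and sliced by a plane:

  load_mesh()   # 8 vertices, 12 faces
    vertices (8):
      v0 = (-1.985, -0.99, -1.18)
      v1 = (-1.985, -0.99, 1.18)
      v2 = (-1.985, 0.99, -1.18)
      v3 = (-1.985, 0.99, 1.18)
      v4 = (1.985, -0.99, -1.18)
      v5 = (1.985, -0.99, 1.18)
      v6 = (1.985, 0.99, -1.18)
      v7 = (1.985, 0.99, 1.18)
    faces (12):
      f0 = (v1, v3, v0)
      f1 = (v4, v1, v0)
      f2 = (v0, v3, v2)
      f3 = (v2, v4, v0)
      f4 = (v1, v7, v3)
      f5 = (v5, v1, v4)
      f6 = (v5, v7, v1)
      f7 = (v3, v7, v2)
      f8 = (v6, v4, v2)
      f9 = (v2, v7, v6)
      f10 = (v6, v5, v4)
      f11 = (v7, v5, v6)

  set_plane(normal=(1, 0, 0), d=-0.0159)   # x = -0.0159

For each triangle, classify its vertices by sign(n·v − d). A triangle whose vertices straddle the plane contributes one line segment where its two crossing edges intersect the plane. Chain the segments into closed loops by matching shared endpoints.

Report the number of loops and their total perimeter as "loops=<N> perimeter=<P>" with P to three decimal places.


Straddling triangles (8 of 12):
  (v4,v1,v0) [+--] → (-0.0159, -0.99, 0.00945189)–(-0.0159, -0.99, -1.18)  len=1.1895
  (v2,v4,v0) [-+-] → (-0.0159, 0.00792997, -1.18)–(-0.0159, -0.99, -1.18)  len=0.9979
  (v1,v7,v3) [-+-] → (-0.0159, -0.00792997, 1.18)–(-0.0159, 0.99, 1.18)  len=0.9979
  (v5,v1,v4) [+-+] → (-0.0159, -0.99, 1.18)–(-0.0159, -0.99, 0.00945189)  len=1.1705
  (v5,v7,v1) [++-] → (-0.0159, -0.00792997, 1.18)–(-0.0159, -0.99, 1.18)  len=0.9821
  (v3,v7,v2) [-+-] → (-0.0159, 0.99, 1.18)–(-0.0159, 0.99, -0.00945189)  len=1.1895
  (v6,v4,v2) [++-] → (-0.0159, 0.00792997, -1.18)–(-0.0159, 0.99, -1.18)  len=0.9821
  (v2,v7,v6) [-++] → (-0.0159, 0.99, -0.00945189)–(-0.0159, 0.99, -1.18)  len=1.1705

Chained into 1 loop(s):
  loop 1: 8 segments, perimeter = 8.6800
Total perimeter = 8.680

loops=1 perimeter=8.680


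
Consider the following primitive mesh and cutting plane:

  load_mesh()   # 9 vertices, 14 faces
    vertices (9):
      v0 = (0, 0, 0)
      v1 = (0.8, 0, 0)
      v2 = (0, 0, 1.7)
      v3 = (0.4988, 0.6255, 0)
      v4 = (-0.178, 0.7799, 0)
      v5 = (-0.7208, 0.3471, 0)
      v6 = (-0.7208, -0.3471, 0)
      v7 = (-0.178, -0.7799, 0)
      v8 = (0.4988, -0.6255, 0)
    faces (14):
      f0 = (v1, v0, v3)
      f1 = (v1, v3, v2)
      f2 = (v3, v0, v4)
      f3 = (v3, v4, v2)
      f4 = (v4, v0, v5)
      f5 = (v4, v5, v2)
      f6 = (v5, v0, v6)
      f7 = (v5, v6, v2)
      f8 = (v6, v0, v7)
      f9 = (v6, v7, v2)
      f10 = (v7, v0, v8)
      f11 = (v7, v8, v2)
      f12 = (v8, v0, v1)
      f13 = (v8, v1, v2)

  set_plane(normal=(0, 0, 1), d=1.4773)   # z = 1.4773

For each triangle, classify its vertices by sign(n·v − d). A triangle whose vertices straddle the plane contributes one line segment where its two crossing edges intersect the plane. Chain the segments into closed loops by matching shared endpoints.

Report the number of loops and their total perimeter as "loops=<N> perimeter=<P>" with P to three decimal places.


Straddling triangles (7 of 14):
  (v1,v3,v2) [--+] → (0.0653428, 0.0819405, 1.4773)–(0.1048, 0, 1.4773)  len=0.0909
  (v3,v4,v2) [--+] → (-0.023318, 0.102167, 1.4773)–(0.0653428, 0.0819405, 1.4773)  len=0.0909
  (v4,v5,v2) [--+] → (-0.0944248, 0.0454701, 1.4773)–(-0.023318, 0.102167, 1.4773)  len=0.0909
  (v5,v6,v2) [--+] → (-0.0944248, -0.0454701, 1.4773)–(-0.0944248, 0.0454701, 1.4773)  len=0.0909
  (v6,v7,v2) [--+] → (-0.023318, -0.102167, 1.4773)–(-0.0944248, -0.0454701, 1.4773)  len=0.0909
  (v7,v8,v2) [--+] → (0.0653428, -0.0819405, 1.4773)–(-0.023318, -0.102167, 1.4773)  len=0.0909
  (v8,v1,v2) [--+] → (0.1048, 0, 1.4773)–(0.0653428, -0.0819405, 1.4773)  len=0.0909

Chained into 1 loop(s):
  loop 1: 7 segments, perimeter = 0.6366
Total perimeter = 0.637

loops=1 perimeter=0.637


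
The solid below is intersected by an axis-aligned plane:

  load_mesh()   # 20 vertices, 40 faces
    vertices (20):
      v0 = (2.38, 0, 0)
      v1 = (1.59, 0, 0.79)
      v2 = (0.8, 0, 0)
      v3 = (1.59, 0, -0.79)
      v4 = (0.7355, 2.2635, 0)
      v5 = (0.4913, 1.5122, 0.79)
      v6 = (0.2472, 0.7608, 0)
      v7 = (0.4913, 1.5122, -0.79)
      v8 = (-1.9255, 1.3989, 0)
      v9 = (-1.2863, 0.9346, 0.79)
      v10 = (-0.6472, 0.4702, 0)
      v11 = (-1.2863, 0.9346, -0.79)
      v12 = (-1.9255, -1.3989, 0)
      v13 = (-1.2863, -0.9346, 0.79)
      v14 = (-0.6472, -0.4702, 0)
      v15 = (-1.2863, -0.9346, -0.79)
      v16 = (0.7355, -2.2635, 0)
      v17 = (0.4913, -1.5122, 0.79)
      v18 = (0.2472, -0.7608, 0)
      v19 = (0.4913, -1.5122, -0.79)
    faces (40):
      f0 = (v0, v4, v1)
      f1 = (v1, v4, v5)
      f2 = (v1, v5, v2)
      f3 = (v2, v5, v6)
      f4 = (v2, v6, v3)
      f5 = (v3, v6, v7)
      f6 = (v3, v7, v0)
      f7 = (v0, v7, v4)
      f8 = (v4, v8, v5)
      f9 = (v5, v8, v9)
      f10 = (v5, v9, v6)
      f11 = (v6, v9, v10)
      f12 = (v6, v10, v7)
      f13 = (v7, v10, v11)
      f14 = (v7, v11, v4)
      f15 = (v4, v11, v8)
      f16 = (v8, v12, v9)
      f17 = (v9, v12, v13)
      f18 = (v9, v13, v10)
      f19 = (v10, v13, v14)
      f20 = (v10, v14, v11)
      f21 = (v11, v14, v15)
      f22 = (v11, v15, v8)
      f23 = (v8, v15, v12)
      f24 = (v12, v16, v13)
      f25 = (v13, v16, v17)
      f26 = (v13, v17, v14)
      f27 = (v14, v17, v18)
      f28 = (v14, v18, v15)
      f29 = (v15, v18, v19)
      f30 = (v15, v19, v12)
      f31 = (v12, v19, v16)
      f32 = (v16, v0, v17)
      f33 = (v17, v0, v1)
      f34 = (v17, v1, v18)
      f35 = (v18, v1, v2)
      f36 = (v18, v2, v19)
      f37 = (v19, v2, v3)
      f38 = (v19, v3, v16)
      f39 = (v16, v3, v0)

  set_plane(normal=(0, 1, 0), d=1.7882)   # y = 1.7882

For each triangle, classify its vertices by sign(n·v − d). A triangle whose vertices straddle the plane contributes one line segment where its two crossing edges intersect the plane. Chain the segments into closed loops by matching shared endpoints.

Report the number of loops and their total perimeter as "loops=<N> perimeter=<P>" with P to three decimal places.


Straddling triangles (6 of 40):
  (v0,v4,v1) [-+-] → (1.08082, 1.7882, 0)–(0.914932, 1.7882, 0.165888)  len=0.2346
  (v1,v4,v5) [-+-] → (0.914932, 1.7882, 0.165888)–(0.58101, 1.7882, 0.499783)  len=0.4722
  (v0,v7,v4) [--+] → (0.58101, 1.7882, -0.499783)–(1.08082, 1.7882, 0)  len=0.7068
  (v4,v8,v5) [+--] → (-0.727342, 1.7882, 0)–(0.58101, 1.7882, 0.499783)  len=1.4006
  (v7,v11,v4) [--+] → (0.0123745, 1.7882, -0.282555)–(0.58101, 1.7882, -0.499783)  len=0.6087
  (v4,v11,v8) [+--] → (0.0123745, 1.7882, -0.282555)–(-0.727342, 1.7882, 0)  len=0.7918

Chained into 1 loop(s):
  loop 1: 6 segments, perimeter = 4.2148
Total perimeter = 4.215

loops=1 perimeter=4.215


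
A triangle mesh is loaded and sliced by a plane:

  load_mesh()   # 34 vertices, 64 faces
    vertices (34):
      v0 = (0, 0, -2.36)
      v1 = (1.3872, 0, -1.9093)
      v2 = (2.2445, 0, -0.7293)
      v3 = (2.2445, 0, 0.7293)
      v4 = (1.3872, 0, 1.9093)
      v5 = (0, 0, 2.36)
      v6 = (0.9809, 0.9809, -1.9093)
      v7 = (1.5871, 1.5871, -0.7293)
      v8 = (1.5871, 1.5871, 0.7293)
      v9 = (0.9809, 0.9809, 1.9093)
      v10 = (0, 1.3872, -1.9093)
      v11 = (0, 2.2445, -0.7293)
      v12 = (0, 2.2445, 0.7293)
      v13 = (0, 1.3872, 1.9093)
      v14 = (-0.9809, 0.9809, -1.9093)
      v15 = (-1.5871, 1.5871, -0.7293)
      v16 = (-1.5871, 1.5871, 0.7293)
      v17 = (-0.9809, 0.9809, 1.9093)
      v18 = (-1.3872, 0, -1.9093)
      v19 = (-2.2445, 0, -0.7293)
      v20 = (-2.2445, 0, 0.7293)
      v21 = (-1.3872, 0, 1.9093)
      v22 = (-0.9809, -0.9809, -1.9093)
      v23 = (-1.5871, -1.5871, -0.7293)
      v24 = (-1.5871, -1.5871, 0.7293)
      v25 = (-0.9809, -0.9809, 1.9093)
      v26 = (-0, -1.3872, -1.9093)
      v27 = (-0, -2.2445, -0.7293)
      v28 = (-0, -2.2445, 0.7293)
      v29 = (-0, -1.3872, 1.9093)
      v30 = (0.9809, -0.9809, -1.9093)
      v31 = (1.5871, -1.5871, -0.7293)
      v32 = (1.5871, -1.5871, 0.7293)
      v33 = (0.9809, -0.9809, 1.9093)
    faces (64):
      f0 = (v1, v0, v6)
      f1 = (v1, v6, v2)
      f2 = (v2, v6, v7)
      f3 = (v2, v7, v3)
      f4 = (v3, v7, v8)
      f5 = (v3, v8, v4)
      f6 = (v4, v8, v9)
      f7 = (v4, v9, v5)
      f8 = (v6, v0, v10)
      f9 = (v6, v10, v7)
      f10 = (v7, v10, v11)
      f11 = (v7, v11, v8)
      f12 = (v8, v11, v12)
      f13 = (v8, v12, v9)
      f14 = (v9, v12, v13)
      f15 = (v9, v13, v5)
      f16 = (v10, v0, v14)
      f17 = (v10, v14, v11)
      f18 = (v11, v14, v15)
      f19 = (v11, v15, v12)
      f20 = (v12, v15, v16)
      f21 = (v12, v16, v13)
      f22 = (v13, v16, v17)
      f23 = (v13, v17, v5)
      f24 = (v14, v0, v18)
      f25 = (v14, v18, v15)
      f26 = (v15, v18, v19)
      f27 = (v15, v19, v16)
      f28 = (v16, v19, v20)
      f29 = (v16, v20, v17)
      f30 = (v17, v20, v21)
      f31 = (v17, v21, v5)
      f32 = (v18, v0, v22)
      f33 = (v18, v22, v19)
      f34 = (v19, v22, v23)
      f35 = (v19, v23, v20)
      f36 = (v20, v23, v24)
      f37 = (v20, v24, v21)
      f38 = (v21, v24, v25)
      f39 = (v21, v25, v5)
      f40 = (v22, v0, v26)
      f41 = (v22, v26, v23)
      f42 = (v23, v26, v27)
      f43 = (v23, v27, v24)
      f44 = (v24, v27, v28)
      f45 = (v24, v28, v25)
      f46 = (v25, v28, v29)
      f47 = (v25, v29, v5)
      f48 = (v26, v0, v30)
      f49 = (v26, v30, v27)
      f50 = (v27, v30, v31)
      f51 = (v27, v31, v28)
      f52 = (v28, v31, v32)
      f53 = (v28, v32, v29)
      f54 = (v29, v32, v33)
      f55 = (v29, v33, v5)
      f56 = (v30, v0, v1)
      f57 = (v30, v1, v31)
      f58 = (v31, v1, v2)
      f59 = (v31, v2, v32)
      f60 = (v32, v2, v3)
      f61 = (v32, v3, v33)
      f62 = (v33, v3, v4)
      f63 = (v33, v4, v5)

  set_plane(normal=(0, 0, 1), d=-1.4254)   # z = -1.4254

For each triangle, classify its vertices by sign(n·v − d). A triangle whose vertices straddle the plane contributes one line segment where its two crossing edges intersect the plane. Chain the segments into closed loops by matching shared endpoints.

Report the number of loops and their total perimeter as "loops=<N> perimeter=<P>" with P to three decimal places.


loops=1 perimeter=10.646

Straddling triangles (16 of 64):
  (v1,v6,v2) [--+] → (1.49908, 0.578648, -1.4254)–(1.73877, 0, -1.4254)  len=0.6263
  (v2,v6,v7) [+-+] → (1.49908, 0.578648, -1.4254)–(1.22949, 1.22949, -1.4254)  len=0.7045
  (v6,v10,v7) [--+] → (0.650845, 1.46918, -1.4254)–(1.22949, 1.22949, -1.4254)  len=0.6263
  (v7,v10,v11) [+-+] → (0.650846, 1.46918, -1.4254)–(0, 1.73877, -1.4254)  len=0.7045
  (v10,v14,v11) [--+] → (-0.578648, 1.49908, -1.4254)–(0, 1.73877, -1.4254)  len=0.6263
  (v11,v14,v15) [+-+] → (-0.578648, 1.49908, -1.4254)–(-1.22949, 1.22949, -1.4254)  len=0.7045
  (v14,v18,v15) [--+] → (-1.46918, 0.650845, -1.4254)–(-1.22949, 1.22949, -1.4254)  len=0.6263
  (v15,v18,v19) [+-+] → (-1.46918, 0.650846, -1.4254)–(-1.73877, 0, -1.4254)  len=0.7045
  (v18,v22,v19) [--+] → (-1.49908, -0.578648, -1.4254)–(-1.73877, 0, -1.4254)  len=0.6263
  (v19,v22,v23) [+-+] → (-1.49908, -0.578648, -1.4254)–(-1.22949, -1.22949, -1.4254)  len=0.7045
  (v22,v26,v23) [--+] → (-0.650845, -1.46918, -1.4254)–(-1.22949, -1.22949, -1.4254)  len=0.6263
  (v23,v26,v27) [+-+] → (-0.650846, -1.46918, -1.4254)–(0, -1.73877, -1.4254)  len=0.7045
  (v26,v30,v27) [--+] → (0.578648, -1.49908, -1.4254)–(0, -1.73877, -1.4254)  len=0.6263
  (v27,v30,v31) [+-+] → (0.578648, -1.49908, -1.4254)–(1.22949, -1.22949, -1.4254)  len=0.7045
  (v30,v1,v31) [--+] → (1.46918, -0.650845, -1.4254)–(1.22949, -1.22949, -1.4254)  len=0.6263
  (v31,v1,v2) [+-+] → (1.46918, -0.650846, -1.4254)–(1.73877, 0, -1.4254)  len=0.7045

Chained into 1 loop(s):
  loop 1: 16 segments, perimeter = 10.6464
Total perimeter = 10.646


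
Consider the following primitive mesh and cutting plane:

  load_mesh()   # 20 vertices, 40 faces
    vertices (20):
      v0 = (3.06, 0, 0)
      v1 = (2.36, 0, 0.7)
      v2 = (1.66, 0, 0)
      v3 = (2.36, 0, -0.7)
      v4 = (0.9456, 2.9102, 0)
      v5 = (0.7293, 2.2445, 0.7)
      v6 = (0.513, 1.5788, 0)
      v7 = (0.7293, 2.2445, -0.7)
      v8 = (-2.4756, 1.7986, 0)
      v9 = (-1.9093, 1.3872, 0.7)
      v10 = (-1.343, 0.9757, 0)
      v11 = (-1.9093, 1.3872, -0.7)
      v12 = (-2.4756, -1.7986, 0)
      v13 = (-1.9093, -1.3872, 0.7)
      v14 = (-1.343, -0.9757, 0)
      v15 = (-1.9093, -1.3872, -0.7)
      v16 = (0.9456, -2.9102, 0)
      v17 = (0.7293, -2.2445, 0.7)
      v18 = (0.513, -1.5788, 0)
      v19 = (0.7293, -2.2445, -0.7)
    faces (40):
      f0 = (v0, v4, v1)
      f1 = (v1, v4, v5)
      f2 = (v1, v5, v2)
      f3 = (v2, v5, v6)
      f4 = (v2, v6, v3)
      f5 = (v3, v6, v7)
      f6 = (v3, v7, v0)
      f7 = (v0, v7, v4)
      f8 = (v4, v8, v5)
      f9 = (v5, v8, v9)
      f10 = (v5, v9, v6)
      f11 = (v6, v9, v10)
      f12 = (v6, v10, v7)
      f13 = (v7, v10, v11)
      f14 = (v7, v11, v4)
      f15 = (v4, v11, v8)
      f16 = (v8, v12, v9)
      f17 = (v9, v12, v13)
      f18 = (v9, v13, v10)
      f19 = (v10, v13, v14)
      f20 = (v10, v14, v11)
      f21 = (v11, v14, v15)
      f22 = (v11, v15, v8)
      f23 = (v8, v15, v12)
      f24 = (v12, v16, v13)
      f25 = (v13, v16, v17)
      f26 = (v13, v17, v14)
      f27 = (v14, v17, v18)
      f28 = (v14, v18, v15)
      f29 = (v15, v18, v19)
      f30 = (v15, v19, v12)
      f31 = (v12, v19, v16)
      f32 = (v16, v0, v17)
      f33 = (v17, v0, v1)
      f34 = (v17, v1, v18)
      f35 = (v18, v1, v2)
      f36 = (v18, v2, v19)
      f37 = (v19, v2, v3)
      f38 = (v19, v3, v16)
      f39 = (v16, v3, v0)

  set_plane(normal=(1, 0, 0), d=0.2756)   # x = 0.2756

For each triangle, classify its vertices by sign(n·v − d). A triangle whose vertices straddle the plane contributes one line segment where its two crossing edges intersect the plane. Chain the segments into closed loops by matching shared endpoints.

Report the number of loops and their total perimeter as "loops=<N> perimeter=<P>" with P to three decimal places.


Straddling triangles (16 of 40):
  (v4,v8,v5) [+-+] → (0.2756, 2.69251, 0)–(0.2756, 2.18138, 0.600905)  len=0.7889
  (v5,v8,v9) [+--] → (0.2756, 2.18138, 0.600905)–(0.2756, 2.09709, 0.7)  len=0.1301
  (v5,v9,v6) [+-+] → (0.2756, 2.09709, 0.7)–(0.2756, 1.56002, 0.0686042)  len=0.8289
  (v6,v9,v10) [+--] → (0.2756, 1.56002, 0.0686042)–(0.2756, 1.50166, 0)  len=0.0901
  (v6,v10,v7) [+-+] → (0.2756, 1.50166, 0)–(0.2756, 1.96671, -0.546745)  len=0.7178
  (v7,v10,v11) [+--] → (0.2756, 1.96671, -0.546745)–(0.2756, 2.09709, -0.7)  len=0.2012
  (v7,v11,v4) [+-+] → (0.2756, 2.09709, -0.7)–(0.2756, 2.55278, -0.164279)  len=0.7033
  (v4,v11,v8) [+--] → (0.2756, 2.55278, -0.164279)–(0.2756, 2.69251, 0)  len=0.2157
  (v12,v16,v13) [-+-] → (0.2756, -2.69251, 0)–(0.2756, -2.55278, 0.164279)  len=0.2157
  (v13,v16,v17) [-++] → (0.2756, -2.55278, 0.164279)–(0.2756, -2.09709, 0.7)  len=0.7033
  (v13,v17,v14) [-+-] → (0.2756, -2.09709, 0.7)–(0.2756, -1.96671, 0.546745)  len=0.2012
  (v14,v17,v18) [-++] → (0.2756, -1.96671, 0.546745)–(0.2756, -1.50166, 0)  len=0.7178
  (v14,v18,v15) [-+-] → (0.2756, -1.50166, 0)–(0.2756, -1.56002, -0.0686042)  len=0.0901
  (v15,v18,v19) [-++] → (0.2756, -1.56002, -0.0686042)–(0.2756, -2.09709, -0.7)  len=0.8289
  (v15,v19,v12) [-+-] → (0.2756, -2.09709, -0.7)–(0.2756, -2.18138, -0.600905)  len=0.1301
  (v12,v19,v16) [-++] → (0.2756, -2.18138, -0.600905)–(0.2756, -2.69251, 0)  len=0.7889

Chained into 2 loop(s):
  loop 1: 8 segments, perimeter = 3.6759
  loop 2: 8 segments, perimeter = 3.6759
Total perimeter = 7.352

loops=2 perimeter=7.352


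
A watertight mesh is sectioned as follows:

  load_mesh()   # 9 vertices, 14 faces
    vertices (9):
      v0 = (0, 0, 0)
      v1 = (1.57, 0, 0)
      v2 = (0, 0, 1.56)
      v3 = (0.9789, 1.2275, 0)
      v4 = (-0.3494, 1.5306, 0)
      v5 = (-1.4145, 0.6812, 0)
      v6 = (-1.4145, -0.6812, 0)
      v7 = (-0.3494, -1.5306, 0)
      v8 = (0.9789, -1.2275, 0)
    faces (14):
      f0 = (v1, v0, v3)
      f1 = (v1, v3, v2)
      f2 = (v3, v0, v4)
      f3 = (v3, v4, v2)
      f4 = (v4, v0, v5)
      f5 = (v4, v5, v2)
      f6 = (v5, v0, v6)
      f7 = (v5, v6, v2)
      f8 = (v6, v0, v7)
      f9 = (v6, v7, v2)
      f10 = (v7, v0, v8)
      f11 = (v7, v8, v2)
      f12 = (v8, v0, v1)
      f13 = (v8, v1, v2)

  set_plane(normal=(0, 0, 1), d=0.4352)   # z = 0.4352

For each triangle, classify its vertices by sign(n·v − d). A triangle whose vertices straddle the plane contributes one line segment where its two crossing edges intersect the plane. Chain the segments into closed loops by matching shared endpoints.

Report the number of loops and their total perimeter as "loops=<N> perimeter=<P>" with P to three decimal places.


Straddling triangles (7 of 14):
  (v1,v3,v2) [--+] → (0.705812, 0.885059, 0.4352)–(1.13201, 0, 0.4352)  len=0.9823
  (v3,v4,v2) [--+] → (-0.251926, 1.1036, 0.4352)–(0.705812, 0.885059, 0.4352)  len=0.9824
  (v4,v5,v2) [--+] → (-1.01989, 0.491163, 0.4352)–(-0.251926, 1.1036, 0.4352)  len=0.9823
  (v5,v6,v2) [--+] → (-1.01989, -0.491163, 0.4352)–(-1.01989, 0.491163, 0.4352)  len=0.9823
  (v6,v7,v2) [--+] → (-0.251926, -1.1036, 0.4352)–(-1.01989, -0.491163, 0.4352)  len=0.9823
  (v7,v8,v2) [--+] → (0.705812, -0.885059, 0.4352)–(-0.251926, -1.1036, 0.4352)  len=0.9824
  (v8,v1,v2) [--+] → (1.13201, 0, 0.4352)–(0.705812, -0.885059, 0.4352)  len=0.9823

Chained into 1 loop(s):
  loop 1: 7 segments, perimeter = 6.8762
Total perimeter = 6.876

loops=1 perimeter=6.876


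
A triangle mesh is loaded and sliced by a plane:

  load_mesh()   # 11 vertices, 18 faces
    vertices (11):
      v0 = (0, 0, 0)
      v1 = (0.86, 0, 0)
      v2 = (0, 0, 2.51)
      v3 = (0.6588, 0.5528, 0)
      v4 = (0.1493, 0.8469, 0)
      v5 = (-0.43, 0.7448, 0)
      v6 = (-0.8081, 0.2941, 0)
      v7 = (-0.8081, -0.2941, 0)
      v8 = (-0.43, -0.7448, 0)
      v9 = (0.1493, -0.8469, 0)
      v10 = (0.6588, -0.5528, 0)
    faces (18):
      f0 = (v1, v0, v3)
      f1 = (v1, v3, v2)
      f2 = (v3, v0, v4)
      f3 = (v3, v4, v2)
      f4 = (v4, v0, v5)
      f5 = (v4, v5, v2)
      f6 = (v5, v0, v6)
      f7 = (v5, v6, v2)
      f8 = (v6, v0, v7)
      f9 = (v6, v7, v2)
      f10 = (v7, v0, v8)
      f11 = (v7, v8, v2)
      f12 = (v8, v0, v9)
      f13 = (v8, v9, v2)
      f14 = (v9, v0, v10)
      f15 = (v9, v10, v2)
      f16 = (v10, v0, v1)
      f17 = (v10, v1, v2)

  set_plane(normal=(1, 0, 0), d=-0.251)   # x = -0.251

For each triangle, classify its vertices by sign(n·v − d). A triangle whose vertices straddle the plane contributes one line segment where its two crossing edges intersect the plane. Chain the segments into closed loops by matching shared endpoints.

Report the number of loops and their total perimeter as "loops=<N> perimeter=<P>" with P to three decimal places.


loops=1 perimeter=5.467

Straddling triangles (10 of 18):
  (v4,v0,v5) [++-] → (-0.251, 0.434755, 0)–(-0.251, 0.776348, 0)  len=0.3416
  (v4,v5,v2) [+-+] → (-0.251, 0.776348, 0)–(-0.251, 0.434755, 1.04486)  len=1.0993
  (v5,v0,v6) [-+-] → (-0.251, 0.434755, 0)–(-0.251, 0.091349, 0)  len=0.3434
  (v5,v6,v2) [--+] → (-0.251, 0.091349, 1.73038)–(-0.251, 0.434755, 1.04486)  len=0.7667
  (v6,v0,v7) [-+-] → (-0.251, 0.091349, 0)–(-0.251, -0.091349, 0)  len=0.1827
  (v6,v7,v2) [--+] → (-0.251, -0.091349, 1.73038)–(-0.251, 0.091349, 1.73038)  len=0.1827
  (v7,v0,v8) [-+-] → (-0.251, -0.091349, 0)–(-0.251, -0.434755, 0)  len=0.3434
  (v7,v8,v2) [--+] → (-0.251, -0.434755, 1.04486)–(-0.251, -0.091349, 1.73038)  len=0.7667
  (v8,v0,v9) [-++] → (-0.251, -0.434755, 0)–(-0.251, -0.776348, 0)  len=0.3416
  (v8,v9,v2) [-++] → (-0.251, -0.776348, 0)–(-0.251, -0.434755, 1.04486)  len=1.0993

Chained into 1 loop(s):
  loop 1: 10 segments, perimeter = 5.4674
Total perimeter = 5.467


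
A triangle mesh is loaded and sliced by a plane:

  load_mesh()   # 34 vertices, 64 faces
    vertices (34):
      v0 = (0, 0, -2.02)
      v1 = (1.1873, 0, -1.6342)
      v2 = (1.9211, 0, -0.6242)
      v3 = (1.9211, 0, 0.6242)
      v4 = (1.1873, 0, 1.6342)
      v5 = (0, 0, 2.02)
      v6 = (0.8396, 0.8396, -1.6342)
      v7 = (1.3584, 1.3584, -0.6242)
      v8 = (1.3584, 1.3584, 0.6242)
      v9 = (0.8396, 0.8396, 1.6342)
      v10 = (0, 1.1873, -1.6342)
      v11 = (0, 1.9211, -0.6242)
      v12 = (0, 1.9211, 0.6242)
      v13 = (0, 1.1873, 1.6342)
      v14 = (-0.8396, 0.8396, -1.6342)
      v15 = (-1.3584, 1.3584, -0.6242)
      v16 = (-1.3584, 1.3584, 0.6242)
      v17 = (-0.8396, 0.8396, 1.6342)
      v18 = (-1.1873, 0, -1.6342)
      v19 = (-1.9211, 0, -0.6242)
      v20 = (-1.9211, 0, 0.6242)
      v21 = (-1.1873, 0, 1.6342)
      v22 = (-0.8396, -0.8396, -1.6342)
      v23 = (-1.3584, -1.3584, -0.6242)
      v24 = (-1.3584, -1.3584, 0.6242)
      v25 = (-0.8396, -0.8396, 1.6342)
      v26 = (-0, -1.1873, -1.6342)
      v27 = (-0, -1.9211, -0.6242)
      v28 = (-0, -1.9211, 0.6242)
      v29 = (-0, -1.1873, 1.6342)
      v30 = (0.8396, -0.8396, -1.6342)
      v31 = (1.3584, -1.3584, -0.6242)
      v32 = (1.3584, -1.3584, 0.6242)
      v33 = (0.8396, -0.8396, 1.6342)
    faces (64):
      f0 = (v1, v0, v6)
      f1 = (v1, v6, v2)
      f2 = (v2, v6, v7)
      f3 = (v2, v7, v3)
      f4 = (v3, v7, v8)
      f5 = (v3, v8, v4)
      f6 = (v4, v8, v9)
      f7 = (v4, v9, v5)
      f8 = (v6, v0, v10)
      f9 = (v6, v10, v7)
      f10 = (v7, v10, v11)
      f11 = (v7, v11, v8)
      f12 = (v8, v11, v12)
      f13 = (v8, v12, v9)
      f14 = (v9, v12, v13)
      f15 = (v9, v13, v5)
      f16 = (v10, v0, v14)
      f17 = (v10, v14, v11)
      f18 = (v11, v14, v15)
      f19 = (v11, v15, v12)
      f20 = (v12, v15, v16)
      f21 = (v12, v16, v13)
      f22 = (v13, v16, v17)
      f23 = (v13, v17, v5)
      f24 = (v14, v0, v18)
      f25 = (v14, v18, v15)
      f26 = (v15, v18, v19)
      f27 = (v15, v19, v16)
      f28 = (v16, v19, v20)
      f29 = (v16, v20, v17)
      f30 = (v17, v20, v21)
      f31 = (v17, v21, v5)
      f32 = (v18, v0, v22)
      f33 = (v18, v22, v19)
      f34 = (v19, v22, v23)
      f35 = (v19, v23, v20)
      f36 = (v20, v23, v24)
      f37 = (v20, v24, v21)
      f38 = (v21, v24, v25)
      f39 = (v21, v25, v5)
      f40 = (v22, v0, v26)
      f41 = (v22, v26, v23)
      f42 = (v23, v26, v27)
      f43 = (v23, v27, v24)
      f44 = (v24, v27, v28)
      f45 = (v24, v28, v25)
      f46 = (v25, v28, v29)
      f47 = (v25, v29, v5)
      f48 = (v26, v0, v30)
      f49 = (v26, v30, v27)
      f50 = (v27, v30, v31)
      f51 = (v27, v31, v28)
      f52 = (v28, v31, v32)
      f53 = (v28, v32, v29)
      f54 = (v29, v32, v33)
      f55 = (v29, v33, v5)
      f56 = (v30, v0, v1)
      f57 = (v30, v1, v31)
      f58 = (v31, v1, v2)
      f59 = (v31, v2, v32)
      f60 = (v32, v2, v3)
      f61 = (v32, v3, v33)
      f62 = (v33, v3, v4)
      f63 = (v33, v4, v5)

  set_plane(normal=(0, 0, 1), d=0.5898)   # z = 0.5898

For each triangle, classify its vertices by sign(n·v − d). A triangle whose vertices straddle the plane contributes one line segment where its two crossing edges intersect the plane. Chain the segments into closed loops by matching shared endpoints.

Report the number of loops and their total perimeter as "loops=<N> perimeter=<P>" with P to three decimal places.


loops=1 perimeter=11.763

Straddling triangles (16 of 64):
  (v2,v7,v3) [--+] → (1.90559, 0.0374311, 0.5898)–(1.9211, 0, 0.5898)  len=0.0405
  (v3,v7,v8) [+-+] → (1.90559, 0.0374311, 0.5898)–(1.3584, 1.3584, 0.5898)  len=1.4298
  (v7,v11,v8) [--+] → (1.32097, 1.37391, 0.5898)–(1.3584, 1.3584, 0.5898)  len=0.0405
  (v8,v11,v12) [+-+] → (1.32097, 1.37391, 0.5898)–(0, 1.9211, 0.5898)  len=1.4298
  (v11,v15,v12) [--+] → (-0.0374311, 1.90559, 0.5898)–(0, 1.9211, 0.5898)  len=0.0405
  (v12,v15,v16) [+-+] → (-0.0374311, 1.90559, 0.5898)–(-1.3584, 1.3584, 0.5898)  len=1.4298
  (v15,v19,v16) [--+] → (-1.37391, 1.32097, 0.5898)–(-1.3584, 1.3584, 0.5898)  len=0.0405
  (v16,v19,v20) [+-+] → (-1.37391, 1.32097, 0.5898)–(-1.9211, 0, 0.5898)  len=1.4298
  (v19,v23,v20) [--+] → (-1.90559, -0.0374311, 0.5898)–(-1.9211, 0, 0.5898)  len=0.0405
  (v20,v23,v24) [+-+] → (-1.90559, -0.0374311, 0.5898)–(-1.3584, -1.3584, 0.5898)  len=1.4298
  (v23,v27,v24) [--+] → (-1.32097, -1.37391, 0.5898)–(-1.3584, -1.3584, 0.5898)  len=0.0405
  (v24,v27,v28) [+-+] → (-1.32097, -1.37391, 0.5898)–(0, -1.9211, 0.5898)  len=1.4298
  (v27,v31,v28) [--+] → (0.0374311, -1.90559, 0.5898)–(0, -1.9211, 0.5898)  len=0.0405
  (v28,v31,v32) [+-+] → (0.0374311, -1.90559, 0.5898)–(1.3584, -1.3584, 0.5898)  len=1.4298
  (v31,v2,v32) [--+] → (1.37391, -1.32097, 0.5898)–(1.3584, -1.3584, 0.5898)  len=0.0405
  (v32,v2,v3) [+-+] → (1.37391, -1.32097, 0.5898)–(1.9211, 0, 0.5898)  len=1.4298

Chained into 1 loop(s):
  loop 1: 16 segments, perimeter = 11.7627
Total perimeter = 11.763


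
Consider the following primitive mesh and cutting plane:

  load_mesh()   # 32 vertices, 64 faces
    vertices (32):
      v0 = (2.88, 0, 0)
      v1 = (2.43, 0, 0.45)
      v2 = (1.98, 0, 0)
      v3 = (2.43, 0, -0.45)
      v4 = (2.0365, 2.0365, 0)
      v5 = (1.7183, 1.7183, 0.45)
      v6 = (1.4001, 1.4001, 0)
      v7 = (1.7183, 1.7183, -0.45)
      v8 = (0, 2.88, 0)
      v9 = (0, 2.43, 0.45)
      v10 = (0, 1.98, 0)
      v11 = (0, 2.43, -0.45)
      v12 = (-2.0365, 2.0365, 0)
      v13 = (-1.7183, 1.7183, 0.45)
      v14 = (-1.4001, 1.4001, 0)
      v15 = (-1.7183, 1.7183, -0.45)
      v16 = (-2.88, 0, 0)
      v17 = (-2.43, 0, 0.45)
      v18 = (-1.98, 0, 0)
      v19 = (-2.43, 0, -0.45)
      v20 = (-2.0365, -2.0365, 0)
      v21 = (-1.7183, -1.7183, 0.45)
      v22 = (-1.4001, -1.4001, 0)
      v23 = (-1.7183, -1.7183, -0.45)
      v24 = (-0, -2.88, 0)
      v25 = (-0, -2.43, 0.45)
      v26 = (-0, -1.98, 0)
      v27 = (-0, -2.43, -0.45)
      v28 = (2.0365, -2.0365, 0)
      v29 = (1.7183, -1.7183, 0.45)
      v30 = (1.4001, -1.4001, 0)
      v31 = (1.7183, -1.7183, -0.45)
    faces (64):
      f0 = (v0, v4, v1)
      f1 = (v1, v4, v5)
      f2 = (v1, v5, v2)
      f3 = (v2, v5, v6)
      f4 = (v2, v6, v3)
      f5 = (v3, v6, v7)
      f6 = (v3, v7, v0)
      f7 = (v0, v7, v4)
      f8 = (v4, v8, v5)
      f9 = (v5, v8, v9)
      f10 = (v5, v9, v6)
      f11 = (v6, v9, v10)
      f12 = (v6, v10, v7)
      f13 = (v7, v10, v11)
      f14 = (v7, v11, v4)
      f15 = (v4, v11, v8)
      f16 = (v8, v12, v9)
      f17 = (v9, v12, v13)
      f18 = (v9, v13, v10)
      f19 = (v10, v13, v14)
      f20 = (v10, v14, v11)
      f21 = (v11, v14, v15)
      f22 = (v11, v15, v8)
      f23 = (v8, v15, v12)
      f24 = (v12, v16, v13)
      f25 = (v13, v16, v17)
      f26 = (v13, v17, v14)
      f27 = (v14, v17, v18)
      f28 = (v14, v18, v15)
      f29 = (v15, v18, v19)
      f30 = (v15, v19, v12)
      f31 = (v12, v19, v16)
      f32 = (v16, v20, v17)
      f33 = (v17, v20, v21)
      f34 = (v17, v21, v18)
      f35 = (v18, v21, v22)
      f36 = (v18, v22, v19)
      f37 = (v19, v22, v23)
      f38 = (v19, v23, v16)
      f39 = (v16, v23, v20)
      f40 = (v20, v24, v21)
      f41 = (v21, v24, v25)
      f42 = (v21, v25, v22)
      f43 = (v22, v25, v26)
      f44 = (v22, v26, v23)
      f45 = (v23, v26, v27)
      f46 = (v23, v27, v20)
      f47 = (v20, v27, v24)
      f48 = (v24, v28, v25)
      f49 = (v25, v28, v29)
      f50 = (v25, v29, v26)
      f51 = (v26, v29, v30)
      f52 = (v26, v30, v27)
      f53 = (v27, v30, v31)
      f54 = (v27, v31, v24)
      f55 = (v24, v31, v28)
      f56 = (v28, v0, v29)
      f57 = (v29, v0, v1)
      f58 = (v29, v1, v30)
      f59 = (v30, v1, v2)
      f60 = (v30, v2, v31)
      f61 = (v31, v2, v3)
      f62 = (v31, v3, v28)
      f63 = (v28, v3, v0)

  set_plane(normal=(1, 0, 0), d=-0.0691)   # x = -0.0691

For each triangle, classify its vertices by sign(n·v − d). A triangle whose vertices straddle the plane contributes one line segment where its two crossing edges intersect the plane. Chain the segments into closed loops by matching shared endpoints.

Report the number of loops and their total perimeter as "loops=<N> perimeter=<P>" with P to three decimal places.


loops=2 perimeter=5.091

Straddling triangles (16 of 64):
  (v8,v12,v9) [+-+] → (-0.0691, 2.85138, 0)–(-0.0691, 2.41665, 0.434731)  len=0.6148
  (v9,v12,v13) [+--] → (-0.0691, 2.41665, 0.434731)–(-0.0691, 2.40138, 0.45)  len=0.0216
  (v9,v13,v10) [+-+] → (-0.0691, 2.40138, 0.45)–(-0.0691, 1.96948, 0.0180964)  len=0.6108
  (v10,v13,v14) [+--] → (-0.0691, 1.96948, 0.0180964)–(-0.0691, 1.95138, 0)  len=0.0256
  (v10,v14,v11) [+-+] → (-0.0691, 1.95138, 0)–(-0.0691, 2.37917, -0.427791)  len=0.6050
  (v11,v14,v15) [+--] → (-0.0691, 2.37917, -0.427791)–(-0.0691, 2.40138, -0.45)  len=0.0314
  (v11,v15,v8) [+-+] → (-0.0691, 2.40138, -0.45)–(-0.0691, 2.83328, -0.0180964)  len=0.6108
  (v8,v15,v12) [+--] → (-0.0691, 2.83328, -0.0180964)–(-0.0691, 2.85138, 0)  len=0.0256
  (v20,v24,v21) [-+-] → (-0.0691, -2.85138, 0)–(-0.0691, -2.83328, 0.0180964)  len=0.0256
  (v21,v24,v25) [-++] → (-0.0691, -2.83328, 0.0180964)–(-0.0691, -2.40138, 0.45)  len=0.6108
  (v21,v25,v22) [-+-] → (-0.0691, -2.40138, 0.45)–(-0.0691, -2.37917, 0.427791)  len=0.0314
  (v22,v25,v26) [-++] → (-0.0691, -2.37917, 0.427791)–(-0.0691, -1.95138, 0)  len=0.6050
  (v22,v26,v23) [-+-] → (-0.0691, -1.95138, 0)–(-0.0691, -1.96948, -0.0180964)  len=0.0256
  (v23,v26,v27) [-++] → (-0.0691, -1.96948, -0.0180964)–(-0.0691, -2.40138, -0.45)  len=0.6108
  (v23,v27,v20) [-+-] → (-0.0691, -2.40138, -0.45)–(-0.0691, -2.41665, -0.434731)  len=0.0216
  (v20,v27,v24) [-++] → (-0.0691, -2.41665, -0.434731)–(-0.0691, -2.85138, 0)  len=0.6148

Chained into 2 loop(s):
  loop 1: 8 segments, perimeter = 2.5456
  loop 2: 8 segments, perimeter = 2.5456
Total perimeter = 5.091


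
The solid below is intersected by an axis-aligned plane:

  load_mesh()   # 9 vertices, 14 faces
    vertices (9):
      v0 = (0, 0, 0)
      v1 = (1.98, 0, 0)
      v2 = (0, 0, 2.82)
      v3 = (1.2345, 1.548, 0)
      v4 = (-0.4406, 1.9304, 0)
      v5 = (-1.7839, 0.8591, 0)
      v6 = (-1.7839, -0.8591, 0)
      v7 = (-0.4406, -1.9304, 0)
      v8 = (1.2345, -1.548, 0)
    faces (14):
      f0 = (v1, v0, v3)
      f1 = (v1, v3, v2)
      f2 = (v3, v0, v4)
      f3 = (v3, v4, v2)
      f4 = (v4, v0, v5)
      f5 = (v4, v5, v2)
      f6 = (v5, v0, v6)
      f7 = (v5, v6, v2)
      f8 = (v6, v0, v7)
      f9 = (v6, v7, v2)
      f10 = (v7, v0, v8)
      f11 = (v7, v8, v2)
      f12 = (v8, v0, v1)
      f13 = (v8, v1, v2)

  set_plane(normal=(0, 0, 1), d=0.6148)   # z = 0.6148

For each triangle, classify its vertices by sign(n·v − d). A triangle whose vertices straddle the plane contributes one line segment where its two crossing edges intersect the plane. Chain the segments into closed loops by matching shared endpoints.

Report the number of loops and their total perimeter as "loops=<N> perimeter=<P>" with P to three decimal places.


Straddling triangles (7 of 14):
  (v1,v3,v2) [--+] → (0.965361, 1.21051, 0.6148)–(1.54833, 0, 0.6148)  len=1.3436
  (v3,v4,v2) [--+] → (-0.344543, 1.50955, 0.6148)–(0.965361, 1.21051, 0.6148)  len=1.3436
  (v4,v5,v2) [--+] → (-1.39498, 0.671804, 0.6148)–(-0.344543, 1.50955, 0.6148)  len=1.3436
  (v5,v6,v2) [--+] → (-1.39498, -0.671804, 0.6148)–(-1.39498, 0.671804, 0.6148)  len=1.3436
  (v6,v7,v2) [--+] → (-0.344543, -1.50955, 0.6148)–(-1.39498, -0.671804, 0.6148)  len=1.3436
  (v7,v8,v2) [--+] → (0.965361, -1.21051, 0.6148)–(-0.344543, -1.50955, 0.6148)  len=1.3436
  (v8,v1,v2) [--+] → (1.54833, 0, 0.6148)–(0.965361, -1.21051, 0.6148)  len=1.3436

Chained into 1 loop(s):
  loop 1: 7 segments, perimeter = 9.4052
Total perimeter = 9.405

loops=1 perimeter=9.405


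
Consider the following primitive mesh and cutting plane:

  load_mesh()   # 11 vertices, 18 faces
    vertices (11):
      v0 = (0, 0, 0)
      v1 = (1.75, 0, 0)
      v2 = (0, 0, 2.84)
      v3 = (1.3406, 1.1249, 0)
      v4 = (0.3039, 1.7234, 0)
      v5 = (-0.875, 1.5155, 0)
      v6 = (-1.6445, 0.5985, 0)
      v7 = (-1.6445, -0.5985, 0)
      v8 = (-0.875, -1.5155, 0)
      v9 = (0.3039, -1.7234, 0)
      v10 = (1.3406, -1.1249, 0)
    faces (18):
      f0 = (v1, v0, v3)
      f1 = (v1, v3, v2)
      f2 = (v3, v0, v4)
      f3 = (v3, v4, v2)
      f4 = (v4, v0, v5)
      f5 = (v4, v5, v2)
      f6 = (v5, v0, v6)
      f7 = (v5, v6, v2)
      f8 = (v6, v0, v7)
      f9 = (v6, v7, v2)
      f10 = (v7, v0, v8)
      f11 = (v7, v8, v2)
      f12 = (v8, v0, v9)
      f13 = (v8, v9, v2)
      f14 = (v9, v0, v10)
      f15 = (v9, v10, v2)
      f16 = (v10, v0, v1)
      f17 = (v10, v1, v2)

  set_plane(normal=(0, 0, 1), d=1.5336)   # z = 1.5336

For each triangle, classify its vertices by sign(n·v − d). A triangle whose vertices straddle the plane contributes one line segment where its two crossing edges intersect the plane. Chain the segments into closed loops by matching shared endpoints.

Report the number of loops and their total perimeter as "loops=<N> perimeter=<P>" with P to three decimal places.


loops=1 perimeter=4.956

Straddling triangles (9 of 18):
  (v1,v3,v2) [--+] → (0.616676, 0.517454, 1.5336)–(0.805, 0, 1.5336)  len=0.5507
  (v3,v4,v2) [--+] → (0.139794, 0.792764, 1.5336)–(0.616676, 0.517454, 1.5336)  len=0.5506
  (v4,v5,v2) [--+] → (-0.4025, 0.69713, 1.5336)–(0.139794, 0.792764, 1.5336)  len=0.5507
  (v5,v6,v2) [--+] → (-0.75647, 0.27531, 1.5336)–(-0.4025, 0.69713, 1.5336)  len=0.5507
  (v6,v7,v2) [--+] → (-0.75647, -0.27531, 1.5336)–(-0.75647, 0.27531, 1.5336)  len=0.5506
  (v7,v8,v2) [--+] → (-0.4025, -0.69713, 1.5336)–(-0.75647, -0.27531, 1.5336)  len=0.5507
  (v8,v9,v2) [--+] → (0.139794, -0.792764, 1.5336)–(-0.4025, -0.69713, 1.5336)  len=0.5507
  (v9,v10,v2) [--+] → (0.616676, -0.517454, 1.5336)–(0.139794, -0.792764, 1.5336)  len=0.5506
  (v10,v1,v2) [--+] → (0.805, 0, 1.5336)–(0.616676, -0.517454, 1.5336)  len=0.5507

Chained into 1 loop(s):
  loop 1: 9 segments, perimeter = 4.9559
Total perimeter = 4.956


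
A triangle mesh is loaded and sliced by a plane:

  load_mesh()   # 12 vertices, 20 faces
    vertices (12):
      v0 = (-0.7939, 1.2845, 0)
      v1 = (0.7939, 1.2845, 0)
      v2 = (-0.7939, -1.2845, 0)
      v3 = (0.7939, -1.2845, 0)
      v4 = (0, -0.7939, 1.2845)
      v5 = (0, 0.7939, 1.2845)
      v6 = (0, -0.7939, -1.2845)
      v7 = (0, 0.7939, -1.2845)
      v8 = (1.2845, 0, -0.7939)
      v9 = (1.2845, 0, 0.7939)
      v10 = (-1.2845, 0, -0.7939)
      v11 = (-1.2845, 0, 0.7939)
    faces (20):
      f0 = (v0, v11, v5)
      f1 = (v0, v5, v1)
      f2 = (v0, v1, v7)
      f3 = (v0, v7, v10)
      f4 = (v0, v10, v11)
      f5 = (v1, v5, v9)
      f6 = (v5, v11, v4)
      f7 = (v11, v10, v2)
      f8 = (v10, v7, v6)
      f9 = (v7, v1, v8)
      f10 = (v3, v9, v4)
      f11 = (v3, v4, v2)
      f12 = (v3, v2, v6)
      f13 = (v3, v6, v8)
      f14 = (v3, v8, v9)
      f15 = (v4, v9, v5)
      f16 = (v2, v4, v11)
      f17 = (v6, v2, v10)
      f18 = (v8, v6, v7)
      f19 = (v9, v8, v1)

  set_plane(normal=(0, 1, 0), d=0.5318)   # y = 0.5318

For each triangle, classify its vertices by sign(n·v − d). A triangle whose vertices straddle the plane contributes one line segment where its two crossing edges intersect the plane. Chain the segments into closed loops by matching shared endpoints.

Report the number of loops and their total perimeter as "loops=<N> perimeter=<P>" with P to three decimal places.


Straddling triangles (10 of 20):
  (v0,v11,v5) [+-+] → (-1.08139, 0.5318, 0.465215)–(-0.424068, 0.5318, 1.12253)  len=0.9296
  (v0,v7,v10) [++-] → (-0.424068, 0.5318, -1.12253)–(-1.08139, 0.5318, -0.465215)  len=0.9296
  (v0,v10,v11) [+--] → (-1.08139, 0.5318, -0.465215)–(-1.08139, 0.5318, 0.465215)  len=0.9304
  (v1,v5,v9) [++-] → (0.424068, 0.5318, 1.12253)–(1.08139, 0.5318, 0.465215)  len=0.9296
  (v5,v11,v4) [+--] → (-0.424068, 0.5318, 1.12253)–(0, 0.5318, 1.2845)  len=0.4539
  (v10,v7,v6) [-+-] → (-0.424068, 0.5318, -1.12253)–(0, 0.5318, -1.2845)  len=0.4539
  (v7,v1,v8) [++-] → (1.08139, 0.5318, -0.465215)–(0.424068, 0.5318, -1.12253)  len=0.9296
  (v4,v9,v5) [--+] → (0.424068, 0.5318, 1.12253)–(0, 0.5318, 1.2845)  len=0.4539
  (v8,v6,v7) [--+] → (0, 0.5318, -1.2845)–(0.424068, 0.5318, -1.12253)  len=0.4539
  (v9,v8,v1) [--+] → (1.08139, 0.5318, -0.465215)–(1.08139, 0.5318, 0.465215)  len=0.9304

Chained into 1 loop(s):
  loop 1: 10 segments, perimeter = 7.3950
Total perimeter = 7.395

loops=1 perimeter=7.395


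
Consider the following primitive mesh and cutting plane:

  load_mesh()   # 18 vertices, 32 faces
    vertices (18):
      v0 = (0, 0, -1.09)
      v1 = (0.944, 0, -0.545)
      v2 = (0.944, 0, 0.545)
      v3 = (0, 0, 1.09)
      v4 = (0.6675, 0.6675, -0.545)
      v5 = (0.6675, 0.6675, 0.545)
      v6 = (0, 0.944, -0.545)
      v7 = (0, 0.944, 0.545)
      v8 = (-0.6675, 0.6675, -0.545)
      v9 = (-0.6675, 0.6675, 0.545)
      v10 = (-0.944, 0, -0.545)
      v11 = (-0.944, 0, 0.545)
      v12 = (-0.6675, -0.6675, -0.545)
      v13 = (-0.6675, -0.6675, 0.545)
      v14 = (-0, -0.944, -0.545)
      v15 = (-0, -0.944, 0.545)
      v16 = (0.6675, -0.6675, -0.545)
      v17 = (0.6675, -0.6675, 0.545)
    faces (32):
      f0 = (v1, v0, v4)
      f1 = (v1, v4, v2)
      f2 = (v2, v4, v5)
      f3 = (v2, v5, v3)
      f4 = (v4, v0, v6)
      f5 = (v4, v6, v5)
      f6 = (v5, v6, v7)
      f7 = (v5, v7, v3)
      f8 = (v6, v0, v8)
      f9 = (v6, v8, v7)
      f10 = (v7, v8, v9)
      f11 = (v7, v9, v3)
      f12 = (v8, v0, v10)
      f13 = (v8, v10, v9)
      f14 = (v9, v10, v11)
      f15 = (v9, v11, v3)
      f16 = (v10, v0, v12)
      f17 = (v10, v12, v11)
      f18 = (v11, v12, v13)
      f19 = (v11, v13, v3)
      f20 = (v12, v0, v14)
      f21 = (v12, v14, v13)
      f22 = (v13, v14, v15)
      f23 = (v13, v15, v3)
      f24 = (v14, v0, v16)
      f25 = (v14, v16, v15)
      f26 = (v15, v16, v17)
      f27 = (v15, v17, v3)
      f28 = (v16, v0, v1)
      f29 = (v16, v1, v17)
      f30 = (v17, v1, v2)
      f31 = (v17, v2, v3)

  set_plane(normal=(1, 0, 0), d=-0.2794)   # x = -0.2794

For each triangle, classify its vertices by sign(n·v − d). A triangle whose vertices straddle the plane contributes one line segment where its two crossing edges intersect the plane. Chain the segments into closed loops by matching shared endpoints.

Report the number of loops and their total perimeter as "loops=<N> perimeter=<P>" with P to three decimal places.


Straddling triangles (12 of 32):
  (v6,v0,v8) [++-] → (-0.2794, 0.2794, -0.861876)–(-0.2794, 0.828264, -0.545)  len=0.6338
  (v6,v8,v7) [+-+] → (-0.2794, 0.828264, -0.545)–(-0.2794, 0.828264, 0.0887513)  len=0.6338
  (v7,v8,v9) [+--] → (-0.2794, 0.828264, 0.0887513)–(-0.2794, 0.828264, 0.545)  len=0.4562
  (v7,v9,v3) [+-+] → (-0.2794, 0.828264, 0.545)–(-0.2794, 0.2794, 0.861876)  len=0.6338
  (v8,v0,v10) [-+-] → (-0.2794, 0.2794, -0.861876)–(-0.2794, 0, -0.928694)  len=0.2873
  (v9,v11,v3) [--+] → (-0.2794, 0, 0.928694)–(-0.2794, 0.2794, 0.861876)  len=0.2873
  (v10,v0,v12) [-+-] → (-0.2794, 0, -0.928694)–(-0.2794, -0.2794, -0.861876)  len=0.2873
  (v11,v13,v3) [--+] → (-0.2794, -0.2794, 0.861876)–(-0.2794, 0, 0.928694)  len=0.2873
  (v12,v0,v14) [-++] → (-0.2794, -0.2794, -0.861876)–(-0.2794, -0.828264, -0.545)  len=0.6338
  (v12,v14,v13) [-+-] → (-0.2794, -0.828264, -0.545)–(-0.2794, -0.828264, -0.0887513)  len=0.4562
  (v13,v14,v15) [-++] → (-0.2794, -0.828264, -0.0887513)–(-0.2794, -0.828264, 0.545)  len=0.6338
  (v13,v15,v3) [-++] → (-0.2794, -0.828264, 0.545)–(-0.2794, -0.2794, 0.861876)  len=0.6338

Chained into 1 loop(s):
  loop 1: 12 segments, perimeter = 5.8642
Total perimeter = 5.864

loops=1 perimeter=5.864


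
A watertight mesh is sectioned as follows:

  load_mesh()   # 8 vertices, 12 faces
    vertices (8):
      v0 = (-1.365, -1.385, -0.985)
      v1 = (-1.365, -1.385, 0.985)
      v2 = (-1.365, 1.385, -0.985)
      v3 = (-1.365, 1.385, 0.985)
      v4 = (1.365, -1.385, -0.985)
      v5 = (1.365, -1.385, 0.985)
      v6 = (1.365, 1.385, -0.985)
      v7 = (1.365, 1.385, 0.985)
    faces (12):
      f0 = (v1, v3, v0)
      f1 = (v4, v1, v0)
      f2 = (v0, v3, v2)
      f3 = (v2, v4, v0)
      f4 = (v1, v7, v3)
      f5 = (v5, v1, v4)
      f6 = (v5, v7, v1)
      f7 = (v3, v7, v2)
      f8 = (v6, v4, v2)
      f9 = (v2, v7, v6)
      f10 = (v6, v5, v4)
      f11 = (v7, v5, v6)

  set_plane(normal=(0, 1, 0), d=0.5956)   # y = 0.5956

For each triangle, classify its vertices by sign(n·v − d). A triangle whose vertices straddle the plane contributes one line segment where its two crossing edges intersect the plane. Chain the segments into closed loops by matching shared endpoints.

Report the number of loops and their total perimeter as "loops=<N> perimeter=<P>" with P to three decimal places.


loops=1 perimeter=9.400

Straddling triangles (8 of 12):
  (v1,v3,v0) [-+-] → (-1.365, 0.5956, 0.985)–(-1.365, 0.5956, 0.423586)  len=0.5614
  (v0,v3,v2) [-++] → (-1.365, 0.5956, 0.423586)–(-1.365, 0.5956, -0.985)  len=1.4086
  (v2,v4,v0) [+--] → (-0.586999, 0.5956, -0.985)–(-1.365, 0.5956, -0.985)  len=0.7780
  (v1,v7,v3) [-++] → (0.586999, 0.5956, 0.985)–(-1.365, 0.5956, 0.985)  len=1.9520
  (v5,v7,v1) [-+-] → (1.365, 0.5956, 0.985)–(0.586999, 0.5956, 0.985)  len=0.7780
  (v6,v4,v2) [+-+] → (1.365, 0.5956, -0.985)–(-0.586999, 0.5956, -0.985)  len=1.9520
  (v6,v5,v4) [+--] → (1.365, 0.5956, -0.423586)–(1.365, 0.5956, -0.985)  len=0.5614
  (v7,v5,v6) [+-+] → (1.365, 0.5956, 0.985)–(1.365, 0.5956, -0.423586)  len=1.4086

Chained into 1 loop(s):
  loop 1: 8 segments, perimeter = 9.4000
Total perimeter = 9.400
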